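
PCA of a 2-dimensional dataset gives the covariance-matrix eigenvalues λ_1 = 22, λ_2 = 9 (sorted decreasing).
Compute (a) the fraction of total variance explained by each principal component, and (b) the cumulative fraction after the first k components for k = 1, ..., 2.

Step 1 — total variance = trace(Sigma) = Σ λ_i = 22 + 9 = 31.

Step 2 — fraction explained by component i = λ_i / Σ λ:
  PC1: 22/31 = 0.7097
  PC2: 9/31 = 0.2903

Step 3 — cumulative fraction after k components = (λ_1 + ... + λ_k) / Σ λ:
  k = 1: 22/31 = 0.7097
  k = 2: (22 + 9)/31 = 31/31 = 1

Summary (fraction, with percent):

explained: PC1 0.7097 (70.97%), PC2 0.2903 (29.03%);  cumulative: 0.7097, 1


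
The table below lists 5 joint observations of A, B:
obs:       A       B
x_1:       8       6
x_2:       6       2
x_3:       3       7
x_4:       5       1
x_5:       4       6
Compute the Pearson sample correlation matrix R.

Step 1 — column means:
  mean(A) = (8 + 6 + 3 + 5 + 4) / 5 = 26/5 = 5.2
  mean(B) = (6 + 2 + 7 + 1 + 6) / 5 = 22/5 = 4.4

Step 2 — sample variances and covariances s[i,j] = (1/(n-1)) · Σ_k (x_{k,i} - mean_i) · (x_{k,j} - mean_j), with n-1 = 4:
  s[A,A] = ((2.8)·(2.8) + (0.8)·(0.8) + (-2.2)·(-2.2) + (-0.2)·(-0.2) + (-1.2)·(-1.2)) / 4 = 14.8/4 = 3.7
  s[A,B] = ((2.8)·(1.6) + (0.8)·(-2.4) + (-2.2)·(2.6) + (-0.2)·(-3.4) + (-1.2)·(1.6)) / 4 = -4.4/4 = -1.1
  s[B,B] = ((1.6)·(1.6) + (-2.4)·(-2.4) + (2.6)·(2.6) + (-3.4)·(-3.4) + (1.6)·(1.6)) / 4 = 29.2/4 = 7.3
  Sample standard deviations s_i = √(s[i,i]):
  s(A) = √(3.7) = 1.9235
  s(B) = √(7.3) = 2.7019

Step 3 — r_{ij} = s_{ij} / (s_i · s_j):
  r[A,A] = 1 (diagonal).
  r[A,B] = -1.1 / (1.9235 · 2.7019) = -1.1 / 5.1971 = -0.2117
  r[B,B] = 1 (diagonal).

R is symmetric with unit diagonal. Assembling:

R = [[1, -0.2117],
 [-0.2117, 1]]


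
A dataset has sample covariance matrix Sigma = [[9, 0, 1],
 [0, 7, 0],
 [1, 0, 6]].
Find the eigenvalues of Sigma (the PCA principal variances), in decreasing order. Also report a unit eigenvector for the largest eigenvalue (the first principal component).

Step 1 — characteristic polynomial p(λ) = det(λI - Sigma) = λ³ - tr·λ² + c_1·λ - det, where tr = trace, c_1 = sum of the principal 2×2 minors, det = det(Sigma):
  tr = 9 + 7 + 6 = 22,
  c_1 = (9·7 - (0)²) + (9·6 - (1)²) + (7·6 - (0)²) = 63 + 53 + 42 = 158,
  det = 9·(7·6 - (0)²) - (0)·((0)·6 - (0)·(1)) + (1)·((0)·(0) - 7·(1)) = 9·(42) - (0)·(0) + (1)·(-7) = 371.
  So p(λ) = λ³ - 22λ² + 158λ - 371.
Step 2 — look for an integer root (rational root theorem: any rational root is an integer divisor of 371). Testing λ = 7:
  p(7) = 343 - 1078 + 1106 - 371 = 0  ✓
  Dividing out (λ - 7): p(λ) = (λ - 7)(λ² - 15λ + 53).
Step 3 — remaining eigenvalues from the quadratic λ² - 15λ + 53 = 0:
  Δ = 15² - 4·53 = 225 - 212 = 13,  λ = (15 ± √13)/2 = (15 ± 3.6056)/2 ≈ 9.3028 or 5.6972.
  Sorted: λ_1 = 9.3028,  λ_2 = 7,  λ_3 = 5.6972  (check: sum = 22 = tr ✓).

Step 4 — unit eigenvector for λ_1 ≈ 9.3028: v spans the null space of (Sigma - λ_1 I), whose rows are
  r_1 = (-0.3028, 0, 1),  r_2 = (0, -2.3028, 0),  r_3 = (1, 0, -3.3028).
  v is orthogonal to every row, so take v ∝ r_1 × r_2 = ((0)·(0) - (1)·(-2.3028), (1)·(0) - (-0.3028)·(0), (-0.3028)·(-2.3028) - (0)·(0)) ≈ (2.3028, 0, 0.6972).
  Let u = (2.3028, 0, 0.6972).
  ||u|| = √((2.3028)² + (0)² + (0.6972)²) = √(5.7889) ≈ 2.406,  v_1 = u/||u|| ≈ (0.9571, 0, 0.2898) (||v_1|| = 1).

λ_1 = 9.3028,  λ_2 = 7,  λ_3 = 5.6972;  v_1 ≈ (0.9571, 0, 0.2898)


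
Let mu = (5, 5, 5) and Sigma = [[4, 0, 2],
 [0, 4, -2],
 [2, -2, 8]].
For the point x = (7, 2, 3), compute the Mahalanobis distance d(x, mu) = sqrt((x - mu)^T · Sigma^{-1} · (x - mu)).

Step 1 — centre the observation: (x - mu) = (2, -3, -2).

Step 2 — invert Sigma (cofactor / det for 3×3, or solve directly):
  Sigma^{-1} = [[0.2917, -0.0417, -0.0833],
 [-0.0417, 0.2917, 0.0833],
 [-0.0833, 0.0833, 0.1667]].

Step 3 — form the quadratic (x - mu)^T · Sigma^{-1} · (x - mu):
  Sigma^{-1} · (x - mu) = (0.875, -1.125, -0.75).
  (x - mu)^T · [Sigma^{-1} · (x - mu)] = (2)·(0.875) + (-3)·(-1.125) + (-2)·(-0.75) = 6.625.

Step 4 — take square root: d = √(6.625) ≈ 2.5739.

d(x, mu) = √(6.625) ≈ 2.5739


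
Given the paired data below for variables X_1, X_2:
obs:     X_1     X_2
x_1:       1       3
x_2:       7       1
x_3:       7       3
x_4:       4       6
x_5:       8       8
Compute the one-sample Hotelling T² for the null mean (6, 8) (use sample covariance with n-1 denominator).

Step 1 — sample mean vector:
  mean(X_1) = (1 + 7 + 7 + 4 + 8) / 5 = 27/5 = 5.4
  mean(X_2) = (3 + 1 + 3 + 6 + 8) / 5 = 21/5 = 4.2
  x̄ = (5.4, 4.2),  deviation x̄ - mu_0 = (5.4, 4.2) - (6, 8) = (-0.6, -3.8).

Step 2 — sample covariance matrix, S[i,j] = (1/(n-1)) · Σ_k (x_{k,i} - mean_i) · (x_{k,j} - mean_j), divisor n-1 = 4:
  S[X_1,X_1] = ((-4.4)·(-4.4) + (1.6)·(1.6) + (1.6)·(1.6) + (-1.4)·(-1.4) + (2.6)·(2.6)) / 4 = 33.2/4 = 8.3
  S[X_1,X_2] = ((-4.4)·(-1.2) + (1.6)·(-3.2) + (1.6)·(-1.2) + (-1.4)·(1.8) + (2.6)·(3.8)) / 4 = 5.6/4 = 1.4
  S[X_2,X_2] = ((-1.2)·(-1.2) + (-3.2)·(-3.2) + (-1.2)·(-1.2) + (1.8)·(1.8) + (3.8)·(3.8)) / 4 = 30.8/4 = 7.7
  S = [[8.3, 1.4],
 [1.4, 7.7]].

Step 3 — invert S. det(S) = 8.3·7.7 - (1.4)² = 61.95.
  S^{-1} = (1/det) · [[d, -b], [-b, a]] = [[0.1243, -0.0226],
 [-0.0226, 0.134]].

Step 4 — quadratic form (x̄ - mu_0)^T · S^{-1} · (x̄ - mu_0):
  S^{-1} · (x̄ - mu_0) = (0.0113, -0.4956),
  (x̄ - mu_0)^T · [...] = (-0.6)·(0.0113) + (-3.8)·(-0.4956) = 1.8764.

Step 5 — scale by n: T² = 5 · 1.8764 = 9.3818.

T² ≈ 9.3818


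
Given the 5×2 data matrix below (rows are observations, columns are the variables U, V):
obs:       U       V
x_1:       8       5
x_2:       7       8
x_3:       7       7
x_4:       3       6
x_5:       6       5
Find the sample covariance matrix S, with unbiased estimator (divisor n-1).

Step 1 — column means:
  mean(U) = (8 + 7 + 7 + 3 + 6) / 5 = 31/5 = 6.2
  mean(V) = (5 + 8 + 7 + 6 + 5) / 5 = 31/5 = 6.2

Step 2 — sample covariance S[i,j] = (1/(n-1)) · Σ_k (x_{k,i} - mean_i) · (x_{k,j} - mean_j), with n-1 = 4.
  S[U,U] = ((1.8)·(1.8) + (0.8)·(0.8) + (0.8)·(0.8) + (-3.2)·(-3.2) + (-0.2)·(-0.2)) / 4 = 14.8/4 = 3.7
  S[U,V] = ((1.8)·(-1.2) + (0.8)·(1.8) + (0.8)·(0.8) + (-3.2)·(-0.2) + (-0.2)·(-1.2)) / 4 = 0.8/4 = 0.2
  S[V,V] = ((-1.2)·(-1.2) + (1.8)·(1.8) + (0.8)·(0.8) + (-0.2)·(-0.2) + (-1.2)·(-1.2)) / 4 = 6.8/4 = 1.7

S is symmetric (S[j,i] = S[i,j]). Assembling:

S = [[3.7, 0.2],
 [0.2, 1.7]]


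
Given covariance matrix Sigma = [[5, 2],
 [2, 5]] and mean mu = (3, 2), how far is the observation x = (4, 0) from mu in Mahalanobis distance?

Step 1 — centre the observation: (x - mu) = (1, -2).

Step 2 — invert Sigma. det(Sigma) = 5·5 - (2)² = 21.
  Sigma^{-1} = (1/det) · [[d, -b], [-b, a]] = [[0.2381, -0.0952],
 [-0.0952, 0.2381]].

Step 3 — form the quadratic (x - mu)^T · Sigma^{-1} · (x - mu):
  Sigma^{-1} · (x - mu) = (0.4286, -0.5714).
  (x - mu)^T · [Sigma^{-1} · (x - mu)] = (1)·(0.4286) + (-2)·(-0.5714) = 1.5714.

Step 4 — take square root: d = √(1.5714) ≈ 1.2536.

d(x, mu) = √(1.5714) ≈ 1.2536


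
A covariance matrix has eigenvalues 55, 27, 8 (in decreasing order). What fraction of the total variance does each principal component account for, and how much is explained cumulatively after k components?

Step 1 — total variance = trace(Sigma) = Σ λ_i = 55 + 27 + 8 = 90.

Step 2 — fraction explained by component i = λ_i / Σ λ:
  PC1: 55/90 = 0.6111
  PC2: 27/90 = 0.3
  PC3: 8/90 = 0.0889

Step 3 — cumulative fraction after k components = (λ_1 + ... + λ_k) / Σ λ:
  k = 1: 55/90 = 0.6111
  k = 2: (55 + 27)/90 = 82/90 = 0.9111
  k = 3: (55 + 27 + 8)/90 = 90/90 = 1

Summary (fraction, with percent):

explained: PC1 0.6111 (61.11%), PC2 0.3 (30%), PC3 0.0889 (8.89%);  cumulative: 0.6111, 0.9111, 1


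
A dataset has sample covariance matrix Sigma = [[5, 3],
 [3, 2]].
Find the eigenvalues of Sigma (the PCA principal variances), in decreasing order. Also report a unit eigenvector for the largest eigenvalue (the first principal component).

Step 1 — characteristic polynomial of 2×2 Sigma:
  det(Sigma - λI) = λ² - trace · λ + det = 0.
  trace = 5 + 2 = 7, det = 5·2 - (3)² = 1.
Step 2 — discriminant:
  Δ = trace² - 4·det = 49 - 4 = 45.
Step 3 — eigenvalues:
  λ = (trace ± √Δ)/2 = (7 ± 6.7082)/2,
  λ_1 = 6.8541,  λ_2 = 0.1459.

Step 4 — unit eigenvector for λ_1: solve (Sigma - λ_1 I)v = 0. First row:
  (5 - 6.8541)·v_x + (3)·v_y = 0, i.e. (-1.8541)·v_x + (3)·v_y = 0,
  so v ∝ (b, λ_1 - a) = (3, 1.8541) = u.
  ||u|| = √((3)² + (1.8541)²) = √(12.4377) ≈ 3.5267,
  v_1 = u/||u|| ≈ (0.8507, 0.5257) (||v_1|| = 1).

λ_1 = 6.8541,  λ_2 = 0.1459;  v_1 ≈ (0.8507, 0.5257)


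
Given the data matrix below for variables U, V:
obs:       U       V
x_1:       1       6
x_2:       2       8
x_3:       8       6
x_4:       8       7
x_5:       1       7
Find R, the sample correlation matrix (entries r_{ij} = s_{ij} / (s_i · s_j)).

Step 1 — column means:
  mean(U) = (1 + 2 + 8 + 8 + 1) / 5 = 20/5 = 4
  mean(V) = (6 + 8 + 6 + 7 + 7) / 5 = 34/5 = 6.8

Step 2 — sample variances and covariances s[i,j] = (1/(n-1)) · Σ_k (x_{k,i} - mean_i) · (x_{k,j} - mean_j), with n-1 = 4:
  s[U,U] = ((-3)·(-3) + (-2)·(-2) + (4)·(4) + (4)·(4) + (-3)·(-3)) / 4 = 54/4 = 13.5
  s[U,V] = ((-3)·(-0.8) + (-2)·(1.2) + (4)·(-0.8) + (4)·(0.2) + (-3)·(0.2)) / 4 = -3/4 = -0.75
  s[V,V] = ((-0.8)·(-0.8) + (1.2)·(1.2) + (-0.8)·(-0.8) + (0.2)·(0.2) + (0.2)·(0.2)) / 4 = 2.8/4 = 0.7
  Sample standard deviations s_i = √(s[i,i]):
  s(U) = √(13.5) = 3.6742
  s(V) = √(0.7) = 0.8367

Step 3 — r_{ij} = s_{ij} / (s_i · s_j):
  r[U,U] = 1 (diagonal).
  r[U,V] = -0.75 / (3.6742 · 0.8367) = -0.75 / 3.0741 = -0.244
  r[V,V] = 1 (diagonal).

R is symmetric with unit diagonal. Assembling:

R = [[1, -0.244],
 [-0.244, 1]]


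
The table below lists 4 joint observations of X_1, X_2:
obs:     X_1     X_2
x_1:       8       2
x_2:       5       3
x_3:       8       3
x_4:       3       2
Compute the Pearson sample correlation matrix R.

Step 1 — column means:
  mean(X_1) = (8 + 5 + 8 + 3) / 4 = 24/4 = 6
  mean(X_2) = (2 + 3 + 3 + 2) / 4 = 10/4 = 2.5

Step 2 — sample variances and covariances s[i,j] = (1/(n-1)) · Σ_k (x_{k,i} - mean_i) · (x_{k,j} - mean_j), with n-1 = 3:
  s[X_1,X_1] = ((2)·(2) + (-1)·(-1) + (2)·(2) + (-3)·(-3)) / 3 = 18/3 = 6
  s[X_1,X_2] = ((2)·(-0.5) + (-1)·(0.5) + (2)·(0.5) + (-3)·(-0.5)) / 3 = 1/3 = 0.3333
  s[X_2,X_2] = ((-0.5)·(-0.5) + (0.5)·(0.5) + (0.5)·(0.5) + (-0.5)·(-0.5)) / 3 = 1/3 = 0.3333
  Sample standard deviations s_i = √(s[i,i]):
  s(X_1) = √(6) = 2.4495
  s(X_2) = √(0.3333) = 0.5774

Step 3 — r_{ij} = s_{ij} / (s_i · s_j):
  r[X_1,X_1] = 1 (diagonal).
  r[X_1,X_2] = 0.3333 / (2.4495 · 0.5774) = 0.3333 / 1.4142 = 0.2357
  r[X_2,X_2] = 1 (diagonal).

R is symmetric with unit diagonal. Assembling:

R = [[1, 0.2357],
 [0.2357, 1]]


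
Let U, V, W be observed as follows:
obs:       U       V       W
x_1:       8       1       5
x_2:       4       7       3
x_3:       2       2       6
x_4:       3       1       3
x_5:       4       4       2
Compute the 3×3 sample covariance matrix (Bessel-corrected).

Step 1 — column means:
  mean(U) = (8 + 4 + 2 + 3 + 4) / 5 = 21/5 = 4.2
  mean(V) = (1 + 7 + 2 + 1 + 4) / 5 = 15/5 = 3
  mean(W) = (5 + 3 + 6 + 3 + 2) / 5 = 19/5 = 3.8

Step 2 — sample covariance S[i,j] = (1/(n-1)) · Σ_k (x_{k,i} - mean_i) · (x_{k,j} - mean_j), with n-1 = 4.
  S[U,U] = ((3.8)·(3.8) + (-0.2)·(-0.2) + (-2.2)·(-2.2) + (-1.2)·(-1.2) + (-0.2)·(-0.2)) / 4 = 20.8/4 = 5.2
  S[U,V] = ((3.8)·(-2) + (-0.2)·(4) + (-2.2)·(-1) + (-1.2)·(-2) + (-0.2)·(1)) / 4 = -4/4 = -1
  S[U,W] = ((3.8)·(1.2) + (-0.2)·(-0.8) + (-2.2)·(2.2) + (-1.2)·(-0.8) + (-0.2)·(-1.8)) / 4 = 1.2/4 = 0.3
  S[V,V] = ((-2)·(-2) + (4)·(4) + (-1)·(-1) + (-2)·(-2) + (1)·(1)) / 4 = 26/4 = 6.5
  S[V,W] = ((-2)·(1.2) + (4)·(-0.8) + (-1)·(2.2) + (-2)·(-0.8) + (1)·(-1.8)) / 4 = -8/4 = -2
  S[W,W] = ((1.2)·(1.2) + (-0.8)·(-0.8) + (2.2)·(2.2) + (-0.8)·(-0.8) + (-1.8)·(-1.8)) / 4 = 10.8/4 = 2.7

S is symmetric (S[j,i] = S[i,j]). Assembling:

S = [[5.2, -1, 0.3],
 [-1, 6.5, -2],
 [0.3, -2, 2.7]]


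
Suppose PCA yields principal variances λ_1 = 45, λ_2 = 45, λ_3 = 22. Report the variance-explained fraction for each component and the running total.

Step 1 — total variance = trace(Sigma) = Σ λ_i = 45 + 45 + 22 = 112.

Step 2 — fraction explained by component i = λ_i / Σ λ:
  PC1: 45/112 = 0.4018
  PC2: 45/112 = 0.4018
  PC3: 22/112 = 0.1964

Step 3 — cumulative fraction after k components = (λ_1 + ... + λ_k) / Σ λ:
  k = 1: 45/112 = 0.4018
  k = 2: (45 + 45)/112 = 90/112 = 0.8036
  k = 3: (45 + 45 + 22)/112 = 112/112 = 1

Summary (fraction, with percent):

explained: PC1 0.4018 (40.18%), PC2 0.4018 (40.18%), PC3 0.1964 (19.64%);  cumulative: 0.4018, 0.8036, 1


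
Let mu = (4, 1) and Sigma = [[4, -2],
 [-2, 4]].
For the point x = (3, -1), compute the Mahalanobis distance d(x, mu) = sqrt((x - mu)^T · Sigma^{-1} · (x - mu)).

Step 1 — centre the observation: (x - mu) = (-1, -2).

Step 2 — invert Sigma. det(Sigma) = 4·4 - (-2)² = 12.
  Sigma^{-1} = (1/det) · [[d, -b], [-b, a]] = [[0.3333, 0.1667],
 [0.1667, 0.3333]].

Step 3 — form the quadratic (x - mu)^T · Sigma^{-1} · (x - mu):
  Sigma^{-1} · (x - mu) = (-0.6667, -0.8333).
  (x - mu)^T · [Sigma^{-1} · (x - mu)] = (-1)·(-0.6667) + (-2)·(-0.8333) = 2.3333.

Step 4 — take square root: d = √(2.3333) ≈ 1.5275.

d(x, mu) = √(2.3333) ≈ 1.5275


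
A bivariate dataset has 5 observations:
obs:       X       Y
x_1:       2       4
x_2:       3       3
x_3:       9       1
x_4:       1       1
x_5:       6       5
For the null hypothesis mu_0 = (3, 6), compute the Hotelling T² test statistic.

Step 1 — sample mean vector:
  mean(X) = (2 + 3 + 9 + 1 + 6) / 5 = 21/5 = 4.2
  mean(Y) = (4 + 3 + 1 + 1 + 5) / 5 = 14/5 = 2.8
  x̄ = (4.2, 2.8),  deviation x̄ - mu_0 = (4.2, 2.8) - (3, 6) = (1.2, -3.2).

Step 2 — sample covariance matrix, S[i,j] = (1/(n-1)) · Σ_k (x_{k,i} - mean_i) · (x_{k,j} - mean_j), divisor n-1 = 4:
  S[X,X] = ((-2.2)·(-2.2) + (-1.2)·(-1.2) + (4.8)·(4.8) + (-3.2)·(-3.2) + (1.8)·(1.8)) / 4 = 42.8/4 = 10.7
  S[X,Y] = ((-2.2)·(1.2) + (-1.2)·(0.2) + (4.8)·(-1.8) + (-3.2)·(-1.8) + (1.8)·(2.2)) / 4 = -1.8/4 = -0.45
  S[Y,Y] = ((1.2)·(1.2) + (0.2)·(0.2) + (-1.8)·(-1.8) + (-1.8)·(-1.8) + (2.2)·(2.2)) / 4 = 12.8/4 = 3.2
  S = [[10.7, -0.45],
 [-0.45, 3.2]].

Step 3 — invert S. det(S) = 10.7·3.2 - (-0.45)² = 34.0375.
  S^{-1} = (1/det) · [[d, -b], [-b, a]] = [[0.094, 0.0132],
 [0.0132, 0.3144]].

Step 4 — quadratic form (x̄ - mu_0)^T · S^{-1} · (x̄ - mu_0):
  S^{-1} · (x̄ - mu_0) = (0.0705, -0.9901),
  (x̄ - mu_0)^T · [...] = (1.2)·(0.0705) + (-3.2)·(-0.9901) = 3.2529.

Step 5 — scale by n: T² = 5 · 3.2529 = 16.2644.

T² ≈ 16.2644


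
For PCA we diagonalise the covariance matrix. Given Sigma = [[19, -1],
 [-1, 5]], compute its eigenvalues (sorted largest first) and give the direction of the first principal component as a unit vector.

Step 1 — characteristic polynomial of 2×2 Sigma:
  det(Sigma - λI) = λ² - trace · λ + det = 0.
  trace = 19 + 5 = 24, det = 19·5 - (-1)² = 94.
Step 2 — discriminant:
  Δ = trace² - 4·det = 576 - 376 = 200.
Step 3 — eigenvalues:
  λ = (trace ± √Δ)/2 = (24 ± 14.1421)/2,
  λ_1 = 19.0711,  λ_2 = 4.9289.

Step 4 — unit eigenvector for λ_1: solve (Sigma - λ_1 I)v = 0. First row:
  (19 - 19.0711)·v_x + (-1)·v_y = 0, i.e. (-0.0711)·v_x + (-1)·v_y = 0,
  so v ∝ (b, λ_1 - a) = (-1, 0.0711); multiply by -1 so the first entry is positive: u = (1, -0.0711).
  ||u|| = √((1)² + (-0.0711)²) = √(1.0051) ≈ 1.0025,
  v_1 = u/||u|| ≈ (0.9975, -0.0709) (||v_1|| = 1).

λ_1 = 19.0711,  λ_2 = 4.9289;  v_1 ≈ (0.9975, -0.0709)


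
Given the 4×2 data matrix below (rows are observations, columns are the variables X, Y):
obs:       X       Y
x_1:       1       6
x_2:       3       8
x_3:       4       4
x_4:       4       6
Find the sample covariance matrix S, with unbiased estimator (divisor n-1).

Step 1 — column means:
  mean(X) = (1 + 3 + 4 + 4) / 4 = 12/4 = 3
  mean(Y) = (6 + 8 + 4 + 6) / 4 = 24/4 = 6

Step 2 — sample covariance S[i,j] = (1/(n-1)) · Σ_k (x_{k,i} - mean_i) · (x_{k,j} - mean_j), with n-1 = 3.
  S[X,X] = ((-2)·(-2) + (0)·(0) + (1)·(1) + (1)·(1)) / 3 = 6/3 = 2
  S[X,Y] = ((-2)·(0) + (0)·(2) + (1)·(-2) + (1)·(0)) / 3 = -2/3 = -0.6667
  S[Y,Y] = ((0)·(0) + (2)·(2) + (-2)·(-2) + (0)·(0)) / 3 = 8/3 = 2.6667

S is symmetric (S[j,i] = S[i,j]). Assembling:

S = [[2, -0.6667],
 [-0.6667, 2.6667]]


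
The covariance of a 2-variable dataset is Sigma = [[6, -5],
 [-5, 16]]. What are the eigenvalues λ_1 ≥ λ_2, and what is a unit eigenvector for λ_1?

Step 1 — characteristic polynomial of 2×2 Sigma:
  det(Sigma - λI) = λ² - trace · λ + det = 0.
  trace = 6 + 16 = 22, det = 6·16 - (-5)² = 71.
Step 2 — discriminant:
  Δ = trace² - 4·det = 484 - 284 = 200.
Step 3 — eigenvalues:
  λ = (trace ± √Δ)/2 = (22 ± 14.1421)/2,
  λ_1 = 18.0711,  λ_2 = 3.9289.

Step 4 — unit eigenvector for λ_1: solve (Sigma - λ_1 I)v = 0. First row:
  (6 - 18.0711)·v_x + (-5)·v_y = 0, i.e. (-12.0711)·v_x + (-5)·v_y = 0,
  so v ∝ (b, λ_1 - a) = (-5, 12.0711); multiply by -1 so the first entry is positive: u = (5, -12.0711).
  ||u|| = √((5)² + (-12.0711)²) = √(170.7107) ≈ 13.0656,
  v_1 = u/||u|| ≈ (0.3827, -0.9239) (||v_1|| = 1).

λ_1 = 18.0711,  λ_2 = 3.9289;  v_1 ≈ (0.3827, -0.9239)


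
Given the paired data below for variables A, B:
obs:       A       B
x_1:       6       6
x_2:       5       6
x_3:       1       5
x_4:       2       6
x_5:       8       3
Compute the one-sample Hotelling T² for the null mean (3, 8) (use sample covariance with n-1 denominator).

Step 1 — sample mean vector:
  mean(A) = (6 + 5 + 1 + 2 + 8) / 5 = 22/5 = 4.4
  mean(B) = (6 + 6 + 5 + 6 + 3) / 5 = 26/5 = 5.2
  x̄ = (4.4, 5.2),  deviation x̄ - mu_0 = (4.4, 5.2) - (3, 8) = (1.4, -2.8).

Step 2 — sample covariance matrix, S[i,j] = (1/(n-1)) · Σ_k (x_{k,i} - mean_i) · (x_{k,j} - mean_j), divisor n-1 = 4:
  S[A,A] = ((1.6)·(1.6) + (0.6)·(0.6) + (-3.4)·(-3.4) + (-2.4)·(-2.4) + (3.6)·(3.6)) / 4 = 33.2/4 = 8.3
  S[A,B] = ((1.6)·(0.8) + (0.6)·(0.8) + (-3.4)·(-0.2) + (-2.4)·(0.8) + (3.6)·(-2.2)) / 4 = -7.4/4 = -1.85
  S[B,B] = ((0.8)·(0.8) + (0.8)·(0.8) + (-0.2)·(-0.2) + (0.8)·(0.8) + (-2.2)·(-2.2)) / 4 = 6.8/4 = 1.7
  S = [[8.3, -1.85],
 [-1.85, 1.7]].

Step 3 — invert S. det(S) = 8.3·1.7 - (-1.85)² = 10.6875.
  S^{-1} = (1/det) · [[d, -b], [-b, a]] = [[0.1591, 0.1731],
 [0.1731, 0.7766]].

Step 4 — quadratic form (x̄ - mu_0)^T · S^{-1} · (x̄ - mu_0):
  S^{-1} · (x̄ - mu_0) = (-0.262, -1.9322),
  (x̄ - mu_0)^T · [...] = (1.4)·(-0.262) + (-2.8)·(-1.9322) = 5.0433.

Step 5 — scale by n: T² = 5 · 5.0433 = 25.2164.

T² ≈ 25.2164


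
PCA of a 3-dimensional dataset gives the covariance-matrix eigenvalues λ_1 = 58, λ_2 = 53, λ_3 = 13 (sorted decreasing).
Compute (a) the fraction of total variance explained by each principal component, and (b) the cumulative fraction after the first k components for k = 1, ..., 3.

Step 1 — total variance = trace(Sigma) = Σ λ_i = 58 + 53 + 13 = 124.

Step 2 — fraction explained by component i = λ_i / Σ λ:
  PC1: 58/124 = 0.4677
  PC2: 53/124 = 0.4274
  PC3: 13/124 = 0.1048

Step 3 — cumulative fraction after k components = (λ_1 + ... + λ_k) / Σ λ:
  k = 1: 58/124 = 0.4677
  k = 2: (58 + 53)/124 = 111/124 = 0.8952
  k = 3: (58 + 53 + 13)/124 = 124/124 = 1

Summary (fraction, with percent):

explained: PC1 0.4677 (46.77%), PC2 0.4274 (42.74%), PC3 0.1048 (10.48%);  cumulative: 0.4677, 0.8952, 1


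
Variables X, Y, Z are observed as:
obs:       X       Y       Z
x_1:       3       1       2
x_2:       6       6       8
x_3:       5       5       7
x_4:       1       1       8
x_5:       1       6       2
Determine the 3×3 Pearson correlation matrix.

Step 1 — column means:
  mean(X) = (3 + 6 + 5 + 1 + 1) / 5 = 16/5 = 3.2
  mean(Y) = (1 + 6 + 5 + 1 + 6) / 5 = 19/5 = 3.8
  mean(Z) = (2 + 8 + 7 + 8 + 2) / 5 = 27/5 = 5.4

Step 2 — sample variances and covariances s[i,j] = (1/(n-1)) · Σ_k (x_{k,i} - mean_i) · (x_{k,j} - mean_j), with n-1 = 4:
  s[X,X] = ((-0.2)·(-0.2) + (2.8)·(2.8) + (1.8)·(1.8) + (-2.2)·(-2.2) + (-2.2)·(-2.2)) / 4 = 20.8/4 = 5.2
  s[X,Y] = ((-0.2)·(-2.8) + (2.8)·(2.2) + (1.8)·(1.2) + (-2.2)·(-2.8) + (-2.2)·(2.2)) / 4 = 10.2/4 = 2.55
  s[X,Z] = ((-0.2)·(-3.4) + (2.8)·(2.6) + (1.8)·(1.6) + (-2.2)·(2.6) + (-2.2)·(-3.4)) / 4 = 12.6/4 = 3.15
  s[Y,Y] = ((-2.8)·(-2.8) + (2.2)·(2.2) + (1.2)·(1.2) + (-2.8)·(-2.8) + (2.2)·(2.2)) / 4 = 26.8/4 = 6.7
  s[Y,Z] = ((-2.8)·(-3.4) + (2.2)·(2.6) + (1.2)·(1.6) + (-2.8)·(2.6) + (2.2)·(-3.4)) / 4 = 2.4/4 = 0.6
  s[Z,Z] = ((-3.4)·(-3.4) + (2.6)·(2.6) + (1.6)·(1.6) + (2.6)·(2.6) + (-3.4)·(-3.4)) / 4 = 39.2/4 = 9.8
  Sample standard deviations s_i = √(s[i,i]):
  s(X) = √(5.2) = 2.2804
  s(Y) = √(6.7) = 2.5884
  s(Z) = √(9.8) = 3.1305

Step 3 — r_{ij} = s_{ij} / (s_i · s_j):
  r[X,X] = 1 (diagonal).
  r[X,Y] = 2.55 / (2.2804 · 2.5884) = 2.55 / 5.9025 = 0.432
  r[X,Z] = 3.15 / (2.2804 · 3.1305) = 3.15 / 7.1386 = 0.4413
  r[Y,Y] = 1 (diagonal).
  r[Y,Z] = 0.6 / (2.5884 · 3.1305) = 0.6 / 8.1031 = 0.074
  r[Z,Z] = 1 (diagonal).

R is symmetric with unit diagonal. Assembling:

R = [[1, 0.432, 0.4413],
 [0.432, 1, 0.074],
 [0.4413, 0.074, 1]]


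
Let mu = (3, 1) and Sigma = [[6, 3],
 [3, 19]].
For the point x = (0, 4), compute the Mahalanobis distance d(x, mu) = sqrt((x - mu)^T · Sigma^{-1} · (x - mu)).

Step 1 — centre the observation: (x - mu) = (-3, 3).

Step 2 — invert Sigma. det(Sigma) = 6·19 - (3)² = 105.
  Sigma^{-1} = (1/det) · [[d, -b], [-b, a]] = [[0.181, -0.0286],
 [-0.0286, 0.0571]].

Step 3 — form the quadratic (x - mu)^T · Sigma^{-1} · (x - mu):
  Sigma^{-1} · (x - mu) = (-0.6286, 0.2571).
  (x - mu)^T · [Sigma^{-1} · (x - mu)] = (-3)·(-0.6286) + (3)·(0.2571) = 2.6571.

Step 4 — take square root: d = √(2.6571) ≈ 1.6301.

d(x, mu) = √(2.6571) ≈ 1.6301


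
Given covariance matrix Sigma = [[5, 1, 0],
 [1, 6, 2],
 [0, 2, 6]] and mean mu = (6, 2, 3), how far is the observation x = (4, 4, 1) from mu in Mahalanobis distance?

Step 1 — centre the observation: (x - mu) = (-2, 2, -2).

Step 2 — invert Sigma (cofactor / det for 3×3, or solve directly):
  Sigma^{-1} = [[0.2078, -0.039, 0.013],
 [-0.039, 0.1948, -0.0649],
 [0.013, -0.0649, 0.1883]].

Step 3 — form the quadratic (x - mu)^T · Sigma^{-1} · (x - mu):
  Sigma^{-1} · (x - mu) = (-0.5195, 0.5974, -0.5325).
  (x - mu)^T · [Sigma^{-1} · (x - mu)] = (-2)·(-0.5195) + (2)·(0.5974) + (-2)·(-0.5325) = 3.2987.

Step 4 — take square root: d = √(3.2987) ≈ 1.8162.

d(x, mu) = √(3.2987) ≈ 1.8162


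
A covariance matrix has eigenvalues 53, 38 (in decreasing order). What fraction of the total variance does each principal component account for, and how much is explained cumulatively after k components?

Step 1 — total variance = trace(Sigma) = Σ λ_i = 53 + 38 = 91.

Step 2 — fraction explained by component i = λ_i / Σ λ:
  PC1: 53/91 = 0.5824
  PC2: 38/91 = 0.4176

Step 3 — cumulative fraction after k components = (λ_1 + ... + λ_k) / Σ λ:
  k = 1: 53/91 = 0.5824
  k = 2: (53 + 38)/91 = 91/91 = 1

Summary (fraction, with percent):

explained: PC1 0.5824 (58.24%), PC2 0.4176 (41.76%);  cumulative: 0.5824, 1


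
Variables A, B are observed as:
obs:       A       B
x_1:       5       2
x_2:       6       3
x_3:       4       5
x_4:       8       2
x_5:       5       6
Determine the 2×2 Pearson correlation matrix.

Step 1 — column means:
  mean(A) = (5 + 6 + 4 + 8 + 5) / 5 = 28/5 = 5.6
  mean(B) = (2 + 3 + 5 + 2 + 6) / 5 = 18/5 = 3.6

Step 2 — sample variances and covariances s[i,j] = (1/(n-1)) · Σ_k (x_{k,i} - mean_i) · (x_{k,j} - mean_j), with n-1 = 4:
  s[A,A] = ((-0.6)·(-0.6) + (0.4)·(0.4) + (-1.6)·(-1.6) + (2.4)·(2.4) + (-0.6)·(-0.6)) / 4 = 9.2/4 = 2.3
  s[A,B] = ((-0.6)·(-1.6) + (0.4)·(-0.6) + (-1.6)·(1.4) + (2.4)·(-1.6) + (-0.6)·(2.4)) / 4 = -6.8/4 = -1.7
  s[B,B] = ((-1.6)·(-1.6) + (-0.6)·(-0.6) + (1.4)·(1.4) + (-1.6)·(-1.6) + (2.4)·(2.4)) / 4 = 13.2/4 = 3.3
  Sample standard deviations s_i = √(s[i,i]):
  s(A) = √(2.3) = 1.5166
  s(B) = √(3.3) = 1.8166

Step 3 — r_{ij} = s_{ij} / (s_i · s_j):
  r[A,A] = 1 (diagonal).
  r[A,B] = -1.7 / (1.5166 · 1.8166) = -1.7 / 2.755 = -0.6171
  r[B,B] = 1 (diagonal).

R is symmetric with unit diagonal. Assembling:

R = [[1, -0.6171],
 [-0.6171, 1]]


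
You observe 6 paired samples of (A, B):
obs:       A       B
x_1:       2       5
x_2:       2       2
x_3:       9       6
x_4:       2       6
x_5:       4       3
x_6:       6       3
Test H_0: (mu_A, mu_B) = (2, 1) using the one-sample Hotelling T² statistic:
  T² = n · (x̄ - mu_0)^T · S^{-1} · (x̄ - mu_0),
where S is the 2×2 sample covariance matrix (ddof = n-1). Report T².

Step 1 — sample mean vector:
  mean(A) = (2 + 2 + 9 + 2 + 4 + 6) / 6 = 25/6 = 4.1667
  mean(B) = (5 + 2 + 6 + 6 + 3 + 3) / 6 = 25/6 = 4.1667
  x̄ = (4.1667, 4.1667),  deviation x̄ - mu_0 = (4.1667, 4.1667) - (2, 1) = (2.1667, 3.1667).

Step 2 — sample covariance matrix, S[i,j] = (1/(n-1)) · Σ_k (x_{k,i} - mean_i) · (x_{k,j} - mean_j), divisor n-1 = 5:
  S[A,A] = ((-2.1667)·(-2.1667) + (-2.1667)·(-2.1667) + (4.8333)·(4.8333) + (-2.1667)·(-2.1667) + (-0.1667)·(-0.1667) + (1.8333)·(1.8333)) / 5 = 40.8333/5 = 8.1667
  S[A,B] = ((-2.1667)·(0.8333) + (-2.1667)·(-2.1667) + (4.8333)·(1.8333) + (-2.1667)·(1.8333) + (-0.1667)·(-1.1667) + (1.8333)·(-1.1667)) / 5 = 5.8333/5 = 1.1667
  S[B,B] = ((0.8333)·(0.8333) + (-2.1667)·(-2.1667) + (1.8333)·(1.8333) + (1.8333)·(1.8333) + (-1.1667)·(-1.1667) + (-1.1667)·(-1.1667)) / 5 = 14.8333/5 = 2.9667
  S = [[8.1667, 1.1667],
 [1.1667, 2.9667]].

Step 3 — invert S. det(S) = 8.1667·2.9667 - (1.1667)² = 22.8667.
  S^{-1} = (1/det) · [[d, -b], [-b, a]] = [[0.1297, -0.051],
 [-0.051, 0.3571]].

Step 4 — quadratic form (x̄ - mu_0)^T · S^{-1} · (x̄ - mu_0):
  S^{-1} · (x̄ - mu_0) = (0.1195, 1.0204),
  (x̄ - mu_0)^T · [...] = (2.1667)·(0.1195) + (3.1667)·(1.0204) = 3.4903.

Step 5 — scale by n: T² = 6 · 3.4903 = 20.9417.

T² ≈ 20.9417


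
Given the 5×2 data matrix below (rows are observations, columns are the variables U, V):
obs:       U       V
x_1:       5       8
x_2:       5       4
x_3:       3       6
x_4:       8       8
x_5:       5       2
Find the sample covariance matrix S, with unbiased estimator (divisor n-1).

Step 1 — column means:
  mean(U) = (5 + 5 + 3 + 8 + 5) / 5 = 26/5 = 5.2
  mean(V) = (8 + 4 + 6 + 8 + 2) / 5 = 28/5 = 5.6

Step 2 — sample covariance S[i,j] = (1/(n-1)) · Σ_k (x_{k,i} - mean_i) · (x_{k,j} - mean_j), with n-1 = 4.
  S[U,U] = ((-0.2)·(-0.2) + (-0.2)·(-0.2) + (-2.2)·(-2.2) + (2.8)·(2.8) + (-0.2)·(-0.2)) / 4 = 12.8/4 = 3.2
  S[U,V] = ((-0.2)·(2.4) + (-0.2)·(-1.6) + (-2.2)·(0.4) + (2.8)·(2.4) + (-0.2)·(-3.6)) / 4 = 6.4/4 = 1.6
  S[V,V] = ((2.4)·(2.4) + (-1.6)·(-1.6) + (0.4)·(0.4) + (2.4)·(2.4) + (-3.6)·(-3.6)) / 4 = 27.2/4 = 6.8

S is symmetric (S[j,i] = S[i,j]). Assembling:

S = [[3.2, 1.6],
 [1.6, 6.8]]


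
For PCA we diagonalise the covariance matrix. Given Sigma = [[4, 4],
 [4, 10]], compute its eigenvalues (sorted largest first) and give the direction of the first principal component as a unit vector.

Step 1 — characteristic polynomial of 2×2 Sigma:
  det(Sigma - λI) = λ² - trace · λ + det = 0.
  trace = 4 + 10 = 14, det = 4·10 - (4)² = 24.
Step 2 — discriminant:
  Δ = trace² - 4·det = 196 - 96 = 100.
Step 3 — eigenvalues:
  λ = (trace ± √Δ)/2 = (14 ± 10)/2,
  λ_1 = 12,  λ_2 = 2.

Step 4 — unit eigenvector for λ_1: solve (Sigma - λ_1 I)v = 0. First row:
  (4 - 12)·v_x + (4)·v_y = 0, i.e. (-8)·v_x + (4)·v_y = 0,
  so v ∝ (b, λ_1 - a) = (4, 8) = u.
  ||u|| = √((4)² + (8)²) = √(80) ≈ 8.9443,
  v_1 = u/||u|| ≈ (0.4472, 0.8944) (||v_1|| = 1).

λ_1 = 12,  λ_2 = 2;  v_1 ≈ (0.4472, 0.8944)


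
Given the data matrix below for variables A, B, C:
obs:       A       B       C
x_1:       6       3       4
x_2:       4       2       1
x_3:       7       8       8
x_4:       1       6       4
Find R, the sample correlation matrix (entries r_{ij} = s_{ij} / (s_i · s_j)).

Step 1 — column means:
  mean(A) = (6 + 4 + 7 + 1) / 4 = 18/4 = 4.5
  mean(B) = (3 + 2 + 8 + 6) / 4 = 19/4 = 4.75
  mean(C) = (4 + 1 + 8 + 4) / 4 = 17/4 = 4.25

Step 2 — sample variances and covariances s[i,j] = (1/(n-1)) · Σ_k (x_{k,i} - mean_i) · (x_{k,j} - mean_j), with n-1 = 3:
  s[A,A] = ((1.5)·(1.5) + (-0.5)·(-0.5) + (2.5)·(2.5) + (-3.5)·(-3.5)) / 3 = 21/3 = 7
  s[A,B] = ((1.5)·(-1.75) + (-0.5)·(-2.75) + (2.5)·(3.25) + (-3.5)·(1.25)) / 3 = 2.5/3 = 0.8333
  s[A,C] = ((1.5)·(-0.25) + (-0.5)·(-3.25) + (2.5)·(3.75) + (-3.5)·(-0.25)) / 3 = 11.5/3 = 3.8333
  s[B,B] = ((-1.75)·(-1.75) + (-2.75)·(-2.75) + (3.25)·(3.25) + (1.25)·(1.25)) / 3 = 22.75/3 = 7.5833
  s[B,C] = ((-1.75)·(-0.25) + (-2.75)·(-3.25) + (3.25)·(3.75) + (1.25)·(-0.25)) / 3 = 21.25/3 = 7.0833
  s[C,C] = ((-0.25)·(-0.25) + (-3.25)·(-3.25) + (3.75)·(3.75) + (-0.25)·(-0.25)) / 3 = 24.75/3 = 8.25
  Sample standard deviations s_i = √(s[i,i]):
  s(A) = √(7) = 2.6458
  s(B) = √(7.5833) = 2.7538
  s(C) = √(8.25) = 2.8723

Step 3 — r_{ij} = s_{ij} / (s_i · s_j):
  r[A,A] = 1 (diagonal).
  r[A,B] = 0.8333 / (2.6458 · 2.7538) = 0.8333 / 7.2858 = 0.1144
  r[A,C] = 3.8333 / (2.6458 · 2.8723) = 3.8333 / 7.5993 = 0.5044
  r[B,B] = 1 (diagonal).
  r[B,C] = 7.0833 / (2.7538 · 2.8723) = 7.0833 / 7.9096 = 0.8955
  r[C,C] = 1 (diagonal).

R is symmetric with unit diagonal. Assembling:

R = [[1, 0.1144, 0.5044],
 [0.1144, 1, 0.8955],
 [0.5044, 0.8955, 1]]


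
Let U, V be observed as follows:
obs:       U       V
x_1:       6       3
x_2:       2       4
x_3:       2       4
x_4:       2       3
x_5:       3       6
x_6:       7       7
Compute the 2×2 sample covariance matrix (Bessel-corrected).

Step 1 — column means:
  mean(U) = (6 + 2 + 2 + 2 + 3 + 7) / 6 = 22/6 = 3.6667
  mean(V) = (3 + 4 + 4 + 3 + 6 + 7) / 6 = 27/6 = 4.5

Step 2 — sample covariance S[i,j] = (1/(n-1)) · Σ_k (x_{k,i} - mean_i) · (x_{k,j} - mean_j), with n-1 = 5.
  S[U,U] = ((2.3333)·(2.3333) + (-1.6667)·(-1.6667) + (-1.6667)·(-1.6667) + (-1.6667)·(-1.6667) + (-0.6667)·(-0.6667) + (3.3333)·(3.3333)) / 5 = 25.3333/5 = 5.0667
  S[U,V] = ((2.3333)·(-1.5) + (-1.6667)·(-0.5) + (-1.6667)·(-0.5) + (-1.6667)·(-1.5) + (-0.6667)·(1.5) + (3.3333)·(2.5)) / 5 = 8/5 = 1.6
  S[V,V] = ((-1.5)·(-1.5) + (-0.5)·(-0.5) + (-0.5)·(-0.5) + (-1.5)·(-1.5) + (1.5)·(1.5) + (2.5)·(2.5)) / 5 = 13.5/5 = 2.7

S is symmetric (S[j,i] = S[i,j]). Assembling:

S = [[5.0667, 1.6],
 [1.6, 2.7]]


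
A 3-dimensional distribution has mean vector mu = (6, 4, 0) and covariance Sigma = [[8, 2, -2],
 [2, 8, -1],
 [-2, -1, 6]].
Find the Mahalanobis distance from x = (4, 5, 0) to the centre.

Step 1 — centre the observation: (x - mu) = (-2, 1, 0).

Step 2 — invert Sigma (cofactor / det for 3×3, or solve directly):
  Sigma^{-1} = [[0.1433, -0.0305, 0.0427],
 [-0.0305, 0.1341, 0.0122],
 [0.0427, 0.0122, 0.1829]].

Step 3 — form the quadratic (x - mu)^T · Sigma^{-1} · (x - mu):
  Sigma^{-1} · (x - mu) = (-0.3171, 0.1951, -0.0732).
  (x - mu)^T · [Sigma^{-1} · (x - mu)] = (-2)·(-0.3171) + (1)·(0.1951) + (0)·(-0.0732) = 0.8293.

Step 4 — take square root: d = √(0.8293) ≈ 0.9106.

d(x, mu) = √(0.8293) ≈ 0.9106


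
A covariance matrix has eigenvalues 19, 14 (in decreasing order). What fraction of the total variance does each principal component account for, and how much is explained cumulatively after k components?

Step 1 — total variance = trace(Sigma) = Σ λ_i = 19 + 14 = 33.

Step 2 — fraction explained by component i = λ_i / Σ λ:
  PC1: 19/33 = 0.5758
  PC2: 14/33 = 0.4242

Step 3 — cumulative fraction after k components = (λ_1 + ... + λ_k) / Σ λ:
  k = 1: 19/33 = 0.5758
  k = 2: (19 + 14)/33 = 33/33 = 1

Summary (fraction, with percent):

explained: PC1 0.5758 (57.58%), PC2 0.4242 (42.42%);  cumulative: 0.5758, 1


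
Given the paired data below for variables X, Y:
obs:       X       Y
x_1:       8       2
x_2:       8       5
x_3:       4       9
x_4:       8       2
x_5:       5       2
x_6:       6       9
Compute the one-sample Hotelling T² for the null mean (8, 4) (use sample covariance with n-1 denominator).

Step 1 — sample mean vector:
  mean(X) = (8 + 8 + 4 + 8 + 5 + 6) / 6 = 39/6 = 6.5
  mean(Y) = (2 + 5 + 9 + 2 + 2 + 9) / 6 = 29/6 = 4.8333
  x̄ = (6.5, 4.8333),  deviation x̄ - mu_0 = (6.5, 4.8333) - (8, 4) = (-1.5, 0.8333).

Step 2 — sample covariance matrix, S[i,j] = (1/(n-1)) · Σ_k (x_{k,i} - mean_i) · (x_{k,j} - mean_j), divisor n-1 = 5:
  S[X,X] = ((1.5)·(1.5) + (1.5)·(1.5) + (-2.5)·(-2.5) + (1.5)·(1.5) + (-1.5)·(-1.5) + (-0.5)·(-0.5)) / 5 = 15.5/5 = 3.1
  S[X,Y] = ((1.5)·(-2.8333) + (1.5)·(0.1667) + (-2.5)·(4.1667) + (1.5)·(-2.8333) + (-1.5)·(-2.8333) + (-0.5)·(4.1667)) / 5 = -16.5/5 = -3.3
  S[Y,Y] = ((-2.8333)·(-2.8333) + (0.1667)·(0.1667) + (4.1667)·(4.1667) + (-2.8333)·(-2.8333) + (-2.8333)·(-2.8333) + (4.1667)·(4.1667)) / 5 = 58.8333/5 = 11.7667
  S = [[3.1, -3.3],
 [-3.3, 11.7667]].

Step 3 — invert S. det(S) = 3.1·11.7667 - (-3.3)² = 25.5867.
  S^{-1} = (1/det) · [[d, -b], [-b, a]] = [[0.4599, 0.129],
 [0.129, 0.1212]].

Step 4 — quadratic form (x̄ - mu_0)^T · S^{-1} · (x̄ - mu_0):
  S^{-1} · (x̄ - mu_0) = (-0.5823, -0.0925),
  (x̄ - mu_0)^T · [...] = (-1.5)·(-0.5823) + (0.8333)·(-0.0925) = 0.7964.

Step 5 — scale by n: T² = 6 · 0.7964 = 4.7785.

T² ≈ 4.7785


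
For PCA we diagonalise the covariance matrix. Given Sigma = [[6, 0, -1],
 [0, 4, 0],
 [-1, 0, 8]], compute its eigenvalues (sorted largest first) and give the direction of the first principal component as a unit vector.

Step 1 — characteristic polynomial p(λ) = det(λI - Sigma) = λ³ - tr·λ² + c_1·λ - det, where tr = trace, c_1 = sum of the principal 2×2 minors, det = det(Sigma):
  tr = 6 + 4 + 8 = 18,
  c_1 = (6·4 - (0)²) + (6·8 - (-1)²) + (4·8 - (0)²) = 24 + 47 + 32 = 103,
  det = 6·(4·8 - (0)²) - (0)·((0)·8 - (0)·(-1)) + (-1)·((0)·(0) - 4·(-1)) = 6·(32) - (0)·(0) + (-1)·(4) = 188.
  So p(λ) = λ³ - 18λ² + 103λ - 188.
Step 2 — look for an integer root (rational root theorem: any rational root is an integer divisor of 188). Testing λ = 4:
  p(4) = 64 - 288 + 412 - 188 = 0  ✓
  Dividing out (λ - 4): p(λ) = (λ - 4)(λ² - 14λ + 47).
Step 3 — remaining eigenvalues from the quadratic λ² - 14λ + 47 = 0:
  Δ = 14² - 4·47 = 196 - 188 = 8,  λ = (14 ± √8)/2 = (14 ± 2.8284)/2 ≈ 8.4142 or 5.5858.
  Sorted: λ_1 = 8.4142,  λ_2 = 5.5858,  λ_3 = 4  (check: sum = 18 = tr ✓).

Step 4 — unit eigenvector for λ_1 ≈ 8.4142: v spans the null space of (Sigma - λ_1 I), whose rows are
  r_1 = (-2.4142, 0, -1),  r_2 = (0, -4.4142, 0),  r_3 = (-1, 0, -0.4142).
  v is orthogonal to every row, so take v ∝ r_1 × r_2 = ((0)·(0) - (-1)·(-4.4142), (-1)·(0) - (-2.4142)·(0), (-2.4142)·(-4.4142) - (0)·(0)) ≈ (-4.4142, 0, 10.6569).
  Rescale (multiply by -1 so the first nonzero entry is positive): u = (4.4142, 0, -10.6569).
  ||u|| = √((4.4142)² + (0)² + (-10.6569)²) = √(133.0538) ≈ 11.5349,  v_1 = u/||u|| ≈ (0.3827, 0, -0.9239) (||v_1|| = 1).

λ_1 = 8.4142,  λ_2 = 5.5858,  λ_3 = 4;  v_1 ≈ (0.3827, 0, -0.9239)


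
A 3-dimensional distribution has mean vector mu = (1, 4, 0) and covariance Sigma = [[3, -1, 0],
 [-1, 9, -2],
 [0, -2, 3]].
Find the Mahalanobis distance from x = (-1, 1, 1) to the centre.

Step 1 — centre the observation: (x - mu) = (-2, -3, 1).

Step 2 — invert Sigma (cofactor / det for 3×3, or solve directly):
  Sigma^{-1} = [[0.3485, 0.0455, 0.0303],
 [0.0455, 0.1364, 0.0909],
 [0.0303, 0.0909, 0.3939]].

Step 3 — form the quadratic (x - mu)^T · Sigma^{-1} · (x - mu):
  Sigma^{-1} · (x - mu) = (-0.803, -0.4091, 0.0606).
  (x - mu)^T · [Sigma^{-1} · (x - mu)] = (-2)·(-0.803) + (-3)·(-0.4091) + (1)·(0.0606) = 2.8939.

Step 4 — take square root: d = √(2.8939) ≈ 1.7012.

d(x, mu) = √(2.8939) ≈ 1.7012


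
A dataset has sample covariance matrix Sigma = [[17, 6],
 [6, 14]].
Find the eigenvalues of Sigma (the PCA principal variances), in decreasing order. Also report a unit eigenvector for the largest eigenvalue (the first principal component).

Step 1 — characteristic polynomial of 2×2 Sigma:
  det(Sigma - λI) = λ² - trace · λ + det = 0.
  trace = 17 + 14 = 31, det = 17·14 - (6)² = 202.
Step 2 — discriminant:
  Δ = trace² - 4·det = 961 - 808 = 153.
Step 3 — eigenvalues:
  λ = (trace ± √Δ)/2 = (31 ± 12.3693)/2,
  λ_1 = 21.6847,  λ_2 = 9.3153.

Step 4 — unit eigenvector for λ_1: solve (Sigma - λ_1 I)v = 0. First row:
  (17 - 21.6847)·v_x + (6)·v_y = 0, i.e. (-4.6847)·v_x + (6)·v_y = 0,
  so v ∝ (b, λ_1 - a) = (6, 4.6847) = u.
  ||u|| = √((6)² + (4.6847)²) = √(57.946) ≈ 7.6122,
  v_1 = u/||u|| ≈ (0.7882, 0.6154) (||v_1|| = 1).

λ_1 = 21.6847,  λ_2 = 9.3153;  v_1 ≈ (0.7882, 0.6154)


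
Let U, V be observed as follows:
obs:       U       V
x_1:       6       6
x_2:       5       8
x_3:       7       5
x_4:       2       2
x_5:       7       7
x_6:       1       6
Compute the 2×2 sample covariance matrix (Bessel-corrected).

Step 1 — column means:
  mean(U) = (6 + 5 + 7 + 2 + 7 + 1) / 6 = 28/6 = 4.6667
  mean(V) = (6 + 8 + 5 + 2 + 7 + 6) / 6 = 34/6 = 5.6667

Step 2 — sample covariance S[i,j] = (1/(n-1)) · Σ_k (x_{k,i} - mean_i) · (x_{k,j} - mean_j), with n-1 = 5.
  S[U,U] = ((1.3333)·(1.3333) + (0.3333)·(0.3333) + (2.3333)·(2.3333) + (-2.6667)·(-2.6667) + (2.3333)·(2.3333) + (-3.6667)·(-3.6667)) / 5 = 33.3333/5 = 6.6667
  S[U,V] = ((1.3333)·(0.3333) + (0.3333)·(2.3333) + (2.3333)·(-0.6667) + (-2.6667)·(-3.6667) + (2.3333)·(1.3333) + (-3.6667)·(0.3333)) / 5 = 11.3333/5 = 2.2667
  S[V,V] = ((0.3333)·(0.3333) + (2.3333)·(2.3333) + (-0.6667)·(-0.6667) + (-3.6667)·(-3.6667) + (1.3333)·(1.3333) + (0.3333)·(0.3333)) / 5 = 21.3333/5 = 4.2667

S is symmetric (S[j,i] = S[i,j]). Assembling:

S = [[6.6667, 2.2667],
 [2.2667, 4.2667]]


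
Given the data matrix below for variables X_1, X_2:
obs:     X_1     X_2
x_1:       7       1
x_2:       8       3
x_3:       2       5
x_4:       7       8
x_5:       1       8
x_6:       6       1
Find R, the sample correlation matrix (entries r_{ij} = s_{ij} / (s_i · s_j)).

Step 1 — column means:
  mean(X_1) = (7 + 8 + 2 + 7 + 1 + 6) / 6 = 31/6 = 5.1667
  mean(X_2) = (1 + 3 + 5 + 8 + 8 + 1) / 6 = 26/6 = 4.3333

Step 2 — sample variances and covariances s[i,j] = (1/(n-1)) · Σ_k (x_{k,i} - mean_i) · (x_{k,j} - mean_j), with n-1 = 5:
  s[X_1,X_1] = ((1.8333)·(1.8333) + (2.8333)·(2.8333) + (-3.1667)·(-3.1667) + (1.8333)·(1.8333) + (-4.1667)·(-4.1667) + (0.8333)·(0.8333)) / 5 = 42.8333/5 = 8.5667
  s[X_1,X_2] = ((1.8333)·(-3.3333) + (2.8333)·(-1.3333) + (-3.1667)·(0.6667) + (1.8333)·(3.6667) + (-4.1667)·(3.6667) + (0.8333)·(-3.3333)) / 5 = -23.3333/5 = -4.6667
  s[X_2,X_2] = ((-3.3333)·(-3.3333) + (-1.3333)·(-1.3333) + (0.6667)·(0.6667) + (3.6667)·(3.6667) + (3.6667)·(3.6667) + (-3.3333)·(-3.3333)) / 5 = 51.3333/5 = 10.2667
  Sample standard deviations s_i = √(s[i,i]):
  s(X_1) = √(8.5667) = 2.9269
  s(X_2) = √(10.2667) = 3.2042

Step 3 — r_{ij} = s_{ij} / (s_i · s_j):
  r[X_1,X_1] = 1 (diagonal).
  r[X_1,X_2] = -4.6667 / (2.9269 · 3.2042) = -4.6667 / 9.3782 = -0.4976
  r[X_2,X_2] = 1 (diagonal).

R is symmetric with unit diagonal. Assembling:

R = [[1, -0.4976],
 [-0.4976, 1]]


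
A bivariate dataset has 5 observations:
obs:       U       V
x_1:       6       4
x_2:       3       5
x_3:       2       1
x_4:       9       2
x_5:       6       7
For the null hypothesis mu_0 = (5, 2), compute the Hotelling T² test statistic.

Step 1 — sample mean vector:
  mean(U) = (6 + 3 + 2 + 9 + 6) / 5 = 26/5 = 5.2
  mean(V) = (4 + 5 + 1 + 2 + 7) / 5 = 19/5 = 3.8
  x̄ = (5.2, 3.8),  deviation x̄ - mu_0 = (5.2, 3.8) - (5, 2) = (0.2, 1.8).

Step 2 — sample covariance matrix, S[i,j] = (1/(n-1)) · Σ_k (x_{k,i} - mean_i) · (x_{k,j} - mean_j), divisor n-1 = 4:
  S[U,U] = ((0.8)·(0.8) + (-2.2)·(-2.2) + (-3.2)·(-3.2) + (3.8)·(3.8) + (0.8)·(0.8)) / 4 = 30.8/4 = 7.7
  S[U,V] = ((0.8)·(0.2) + (-2.2)·(1.2) + (-3.2)·(-2.8) + (3.8)·(-1.8) + (0.8)·(3.2)) / 4 = 2.2/4 = 0.55
  S[V,V] = ((0.2)·(0.2) + (1.2)·(1.2) + (-2.8)·(-2.8) + (-1.8)·(-1.8) + (3.2)·(3.2)) / 4 = 22.8/4 = 5.7
  S = [[7.7, 0.55],
 [0.55, 5.7]].

Step 3 — invert S. det(S) = 7.7·5.7 - (0.55)² = 43.5875.
  S^{-1} = (1/det) · [[d, -b], [-b, a]] = [[0.1308, -0.0126],
 [-0.0126, 0.1767]].

Step 4 — quadratic form (x̄ - mu_0)^T · S^{-1} · (x̄ - mu_0):
  S^{-1} · (x̄ - mu_0) = (0.0034, 0.3155),
  (x̄ - mu_0)^T · [...] = (0.2)·(0.0034) + (1.8)·(0.3155) = 0.5685.

Step 5 — scale by n: T² = 5 · 0.5685 = 2.8426.

T² ≈ 2.8426
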